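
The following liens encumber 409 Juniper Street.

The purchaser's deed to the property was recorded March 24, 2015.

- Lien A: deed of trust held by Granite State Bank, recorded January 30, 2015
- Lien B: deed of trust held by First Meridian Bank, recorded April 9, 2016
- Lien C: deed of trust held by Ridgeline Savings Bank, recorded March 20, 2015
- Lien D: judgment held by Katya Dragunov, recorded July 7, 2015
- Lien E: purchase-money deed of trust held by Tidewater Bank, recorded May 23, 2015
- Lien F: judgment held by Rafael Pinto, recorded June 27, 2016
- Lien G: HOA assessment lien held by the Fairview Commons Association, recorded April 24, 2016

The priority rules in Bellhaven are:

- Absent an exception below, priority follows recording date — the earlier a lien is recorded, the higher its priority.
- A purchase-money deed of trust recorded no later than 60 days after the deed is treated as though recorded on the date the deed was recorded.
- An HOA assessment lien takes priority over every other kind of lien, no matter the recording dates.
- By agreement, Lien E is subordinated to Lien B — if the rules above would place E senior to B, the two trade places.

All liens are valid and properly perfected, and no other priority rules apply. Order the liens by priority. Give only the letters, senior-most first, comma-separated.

G, A, C, B, D, E, F

Effective dates: E was recorded within the 60-day window, so its effective date is the deed date March 24, 2015.
G is an HOA assessment lien, so it outranks all other liens regardless of date.
The other liens, earliest effective date first: A (January 30, 2015), C (March 20, 2015), E (March 24, 2015), D (July 7, 2015), B (April 9, 2016), F (June 27, 2016).
The subordination applies — E was senior to B — so E and B swap.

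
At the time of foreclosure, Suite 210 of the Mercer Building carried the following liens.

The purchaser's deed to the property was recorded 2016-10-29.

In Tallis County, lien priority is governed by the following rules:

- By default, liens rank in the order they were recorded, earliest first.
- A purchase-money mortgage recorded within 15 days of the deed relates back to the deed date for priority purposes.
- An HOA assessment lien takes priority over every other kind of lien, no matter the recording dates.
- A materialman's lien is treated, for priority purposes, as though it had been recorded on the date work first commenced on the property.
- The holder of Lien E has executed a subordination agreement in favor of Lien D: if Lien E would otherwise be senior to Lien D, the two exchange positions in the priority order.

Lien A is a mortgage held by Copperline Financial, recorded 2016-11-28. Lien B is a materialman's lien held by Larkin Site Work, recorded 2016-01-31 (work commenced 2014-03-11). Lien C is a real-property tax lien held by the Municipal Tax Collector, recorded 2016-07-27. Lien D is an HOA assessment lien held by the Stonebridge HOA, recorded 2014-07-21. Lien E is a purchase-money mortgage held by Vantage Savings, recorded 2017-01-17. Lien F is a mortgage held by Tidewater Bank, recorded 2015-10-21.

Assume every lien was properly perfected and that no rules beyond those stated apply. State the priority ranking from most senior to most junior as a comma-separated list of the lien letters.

Effective dates after the stated exceptions: B is treated as recorded 2014-03-11, the work-commencement date; E missed the 15-day window (80 days after the deed), so its recording date stands.
D, as an HOA assessment lien, has superpriority and ranks first.
Ordering the rest by effective date: B (2014-03-11), F (2015-10-21), C (2016-07-27), A (2016-11-28), E (2017-01-17).
E is already junior to D, so the subordination agreement changes nothing.

D, B, F, C, A, E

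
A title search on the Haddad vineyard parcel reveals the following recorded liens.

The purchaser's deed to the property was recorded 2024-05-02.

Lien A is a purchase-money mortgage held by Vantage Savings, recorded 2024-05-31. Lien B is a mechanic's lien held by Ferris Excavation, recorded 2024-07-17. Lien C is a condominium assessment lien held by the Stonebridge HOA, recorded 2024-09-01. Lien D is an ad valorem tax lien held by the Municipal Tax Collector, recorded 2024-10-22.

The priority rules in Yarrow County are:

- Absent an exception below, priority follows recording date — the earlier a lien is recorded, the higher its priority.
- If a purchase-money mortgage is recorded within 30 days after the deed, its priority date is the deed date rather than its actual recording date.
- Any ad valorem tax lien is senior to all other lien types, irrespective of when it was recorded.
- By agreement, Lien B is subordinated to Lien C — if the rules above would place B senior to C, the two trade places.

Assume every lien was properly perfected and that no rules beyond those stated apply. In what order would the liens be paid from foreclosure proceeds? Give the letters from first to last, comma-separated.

Adjusting effective dates: A's effective date is the deed date, 2024-05-02.
As an ad valorem tax lien, D is senior to every other lien.
The other liens, earliest effective date first: A (2024-05-02), B (2024-07-17), C (2024-09-01).
The subordination applies — B was senior to C — so B and C swap.

D, A, C, B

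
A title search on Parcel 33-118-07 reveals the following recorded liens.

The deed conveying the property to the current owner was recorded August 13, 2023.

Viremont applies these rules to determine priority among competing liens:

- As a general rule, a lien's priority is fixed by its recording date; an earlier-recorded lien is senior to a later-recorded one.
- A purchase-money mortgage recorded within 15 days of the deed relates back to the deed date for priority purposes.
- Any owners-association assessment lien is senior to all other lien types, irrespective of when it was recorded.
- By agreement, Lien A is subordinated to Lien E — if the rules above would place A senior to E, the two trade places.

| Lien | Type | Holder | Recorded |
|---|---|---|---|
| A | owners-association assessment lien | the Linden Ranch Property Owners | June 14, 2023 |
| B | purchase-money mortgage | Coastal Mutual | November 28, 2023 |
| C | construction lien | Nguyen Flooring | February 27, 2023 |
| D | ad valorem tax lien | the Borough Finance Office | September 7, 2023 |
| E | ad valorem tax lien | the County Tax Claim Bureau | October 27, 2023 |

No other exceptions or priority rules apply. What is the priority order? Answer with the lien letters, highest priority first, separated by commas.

Effective dates after the stated exceptions: B was recorded 107 days after the deed — beyond 15 days — so no relation-back applies.
A is an owners-association assessment lien, so it outranks all other liens regardless of date.
Remaining liens by effective date: C (February 27, 2023), D (September 7, 2023), E (October 27, 2023), B (November 28, 2023).
A is senior to E before the subordination, so the two trade places.

E, C, D, A, B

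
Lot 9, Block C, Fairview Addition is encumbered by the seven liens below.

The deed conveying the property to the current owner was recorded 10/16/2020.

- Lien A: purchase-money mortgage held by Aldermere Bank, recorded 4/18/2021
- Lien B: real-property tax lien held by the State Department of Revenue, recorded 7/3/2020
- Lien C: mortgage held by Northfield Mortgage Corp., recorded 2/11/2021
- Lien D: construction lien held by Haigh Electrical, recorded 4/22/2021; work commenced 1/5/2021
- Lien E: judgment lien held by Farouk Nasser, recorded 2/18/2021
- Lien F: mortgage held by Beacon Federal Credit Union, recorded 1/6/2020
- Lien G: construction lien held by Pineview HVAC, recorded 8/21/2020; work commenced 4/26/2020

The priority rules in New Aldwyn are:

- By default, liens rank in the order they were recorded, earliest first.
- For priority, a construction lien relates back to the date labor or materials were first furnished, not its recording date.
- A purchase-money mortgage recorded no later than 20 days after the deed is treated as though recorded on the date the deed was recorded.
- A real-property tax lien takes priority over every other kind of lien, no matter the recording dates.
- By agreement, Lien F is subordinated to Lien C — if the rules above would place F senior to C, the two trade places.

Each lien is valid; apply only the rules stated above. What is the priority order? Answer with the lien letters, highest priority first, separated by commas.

B, C, G, D, F, E, A

Effective dates: A missed the 20-day window (184 days after the deed), so its recording date stands; D's effective date is 1/5/2021, when work began; G relates back to 4/26/2020 (work commenced).
B, as a real-property tax lien, has superpriority and ranks first.
The other liens, earliest effective date first: F (1/6/2020), G (4/26/2020), D (1/5/2021), C (2/11/2021), E (2/18/2021), A (4/18/2021).
F would otherwise be senior to C, so under the subordination agreement F and C exchange positions.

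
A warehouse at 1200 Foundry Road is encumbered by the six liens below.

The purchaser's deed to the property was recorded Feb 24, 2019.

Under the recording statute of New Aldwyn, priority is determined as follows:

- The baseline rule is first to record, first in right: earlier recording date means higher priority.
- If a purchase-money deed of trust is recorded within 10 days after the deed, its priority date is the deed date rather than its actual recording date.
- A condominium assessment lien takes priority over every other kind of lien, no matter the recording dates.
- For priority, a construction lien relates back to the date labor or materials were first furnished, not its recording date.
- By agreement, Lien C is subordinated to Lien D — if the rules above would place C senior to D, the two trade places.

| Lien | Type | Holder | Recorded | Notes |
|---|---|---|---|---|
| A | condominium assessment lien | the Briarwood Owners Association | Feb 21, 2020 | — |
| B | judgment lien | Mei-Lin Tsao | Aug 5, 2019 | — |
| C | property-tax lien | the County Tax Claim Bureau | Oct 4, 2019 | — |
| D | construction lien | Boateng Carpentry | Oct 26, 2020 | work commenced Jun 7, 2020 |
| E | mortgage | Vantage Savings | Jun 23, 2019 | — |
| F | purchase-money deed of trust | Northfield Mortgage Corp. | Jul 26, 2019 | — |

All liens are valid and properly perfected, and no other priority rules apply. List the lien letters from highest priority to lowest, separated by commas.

A, E, F, B, D, C

Adjusting effective dates: D's effective date is Jun 7, 2020, when work began; F was recorded 152 days after the deed — beyond 10 days — so no relation-back applies.
A is a condominium assessment lien and takes priority over every other lien.
Among the remaining liens, by effective date: E (Jun 23, 2019), F (Jul 26, 2019), B (Aug 5, 2019), C (Oct 4, 2019), D (Jun 7, 2020).
The subordination applies — C was senior to D — so C and D swap.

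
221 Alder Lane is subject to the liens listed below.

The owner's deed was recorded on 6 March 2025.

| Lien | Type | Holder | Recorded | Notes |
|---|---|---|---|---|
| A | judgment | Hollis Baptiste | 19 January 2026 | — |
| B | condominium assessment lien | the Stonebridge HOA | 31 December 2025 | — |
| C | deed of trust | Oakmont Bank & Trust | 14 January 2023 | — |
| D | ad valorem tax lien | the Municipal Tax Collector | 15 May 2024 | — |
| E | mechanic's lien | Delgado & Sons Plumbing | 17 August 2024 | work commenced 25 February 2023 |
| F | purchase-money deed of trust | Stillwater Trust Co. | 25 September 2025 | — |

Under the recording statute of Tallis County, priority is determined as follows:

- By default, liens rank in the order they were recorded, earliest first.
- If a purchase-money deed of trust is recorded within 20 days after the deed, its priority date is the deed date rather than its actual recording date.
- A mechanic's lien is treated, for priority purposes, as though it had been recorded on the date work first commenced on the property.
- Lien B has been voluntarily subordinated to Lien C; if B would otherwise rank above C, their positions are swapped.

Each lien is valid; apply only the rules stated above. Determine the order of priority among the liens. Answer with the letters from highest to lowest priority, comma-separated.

C, E, D, F, B, A

First, effective dates: E relates back to 25 February 2023 (work commenced); F was recorded 203 days after the deed, outside the 20-day window, so it keeps its recording date.
Sorted by effective date: C (14 January 2023), E (25 February 2023), D (15 May 2024), F (25 September 2025), B (31 December 2025), A (19 January 2026).
B is already junior to C, so the subordination agreement changes nothing.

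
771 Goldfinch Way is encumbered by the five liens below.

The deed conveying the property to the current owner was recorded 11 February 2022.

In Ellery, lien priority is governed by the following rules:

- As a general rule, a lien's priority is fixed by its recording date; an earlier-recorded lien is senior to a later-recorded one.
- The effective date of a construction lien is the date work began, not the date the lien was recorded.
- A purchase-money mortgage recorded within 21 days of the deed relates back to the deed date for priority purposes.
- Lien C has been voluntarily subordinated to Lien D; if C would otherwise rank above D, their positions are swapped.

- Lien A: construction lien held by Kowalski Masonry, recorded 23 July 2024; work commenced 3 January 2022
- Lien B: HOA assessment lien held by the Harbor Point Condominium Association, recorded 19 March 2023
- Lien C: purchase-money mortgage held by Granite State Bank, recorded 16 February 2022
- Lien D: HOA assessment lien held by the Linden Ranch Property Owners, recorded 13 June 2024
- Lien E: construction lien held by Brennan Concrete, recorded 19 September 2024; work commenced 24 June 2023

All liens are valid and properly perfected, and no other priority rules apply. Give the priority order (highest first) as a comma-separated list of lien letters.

A, D, B, E, C

First, effective dates: A's effective date is 3 January 2022, when work began; C's effective date is the deed date, 11 February 2022; E relates back to 24 June 2023 (work commenced).
By effective date: A (3 January 2022), C (11 February 2022), B (19 March 2023), E (24 June 2023), D (13 June 2024).
The subordination applies — C was senior to D — so C and D swap.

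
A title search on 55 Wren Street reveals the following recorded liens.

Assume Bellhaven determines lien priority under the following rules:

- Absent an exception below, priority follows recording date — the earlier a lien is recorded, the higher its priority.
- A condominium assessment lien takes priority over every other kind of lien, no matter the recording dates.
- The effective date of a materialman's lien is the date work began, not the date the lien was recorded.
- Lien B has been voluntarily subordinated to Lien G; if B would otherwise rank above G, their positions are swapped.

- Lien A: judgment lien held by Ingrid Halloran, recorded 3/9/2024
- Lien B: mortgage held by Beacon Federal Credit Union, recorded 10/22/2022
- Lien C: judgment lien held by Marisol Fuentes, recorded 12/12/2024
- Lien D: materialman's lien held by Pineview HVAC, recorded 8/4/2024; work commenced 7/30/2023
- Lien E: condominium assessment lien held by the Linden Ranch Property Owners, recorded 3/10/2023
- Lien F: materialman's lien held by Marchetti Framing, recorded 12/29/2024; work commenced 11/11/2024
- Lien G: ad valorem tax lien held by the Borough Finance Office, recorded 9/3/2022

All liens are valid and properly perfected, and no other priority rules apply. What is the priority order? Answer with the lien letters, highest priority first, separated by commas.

First, effective dates: D's effective date is 7/30/2023, when work began; F's effective date is 11/11/2024, when work began.
As a condominium assessment lien, E is senior to every other lien.
Among the remaining liens, by effective date: G (9/3/2022), B (10/22/2022), D (7/30/2023), A (3/9/2024), F (11/11/2024), C (12/12/2024).
Since B is not senior to G, the subordination leaves the order unchanged.

E, G, B, D, A, F, C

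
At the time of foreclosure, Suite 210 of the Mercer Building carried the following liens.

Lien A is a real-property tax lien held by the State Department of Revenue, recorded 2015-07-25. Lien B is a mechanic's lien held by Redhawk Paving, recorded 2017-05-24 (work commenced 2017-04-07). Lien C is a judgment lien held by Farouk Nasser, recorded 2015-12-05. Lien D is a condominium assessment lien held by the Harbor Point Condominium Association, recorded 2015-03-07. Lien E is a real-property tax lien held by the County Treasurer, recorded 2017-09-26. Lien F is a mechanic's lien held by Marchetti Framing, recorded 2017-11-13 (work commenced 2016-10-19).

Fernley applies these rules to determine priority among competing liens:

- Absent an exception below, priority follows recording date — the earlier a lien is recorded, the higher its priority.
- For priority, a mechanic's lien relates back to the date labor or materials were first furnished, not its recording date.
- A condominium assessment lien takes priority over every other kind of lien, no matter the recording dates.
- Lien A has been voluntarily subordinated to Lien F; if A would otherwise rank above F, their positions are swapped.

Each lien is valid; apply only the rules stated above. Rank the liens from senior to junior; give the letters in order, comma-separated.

First, effective dates: B is treated as recorded 2017-04-07, the work-commencement date; F's effective date is 2016-10-19, when work began.
D is a condominium assessment lien, so it outranks all other liens regardless of date.
Remaining liens by effective date: A (2015-07-25), C (2015-12-05), F (2016-10-19), B (2017-04-07), E (2017-09-26).
Because A would otherwise rank above F, the subordination swaps them.

D, F, C, A, B, E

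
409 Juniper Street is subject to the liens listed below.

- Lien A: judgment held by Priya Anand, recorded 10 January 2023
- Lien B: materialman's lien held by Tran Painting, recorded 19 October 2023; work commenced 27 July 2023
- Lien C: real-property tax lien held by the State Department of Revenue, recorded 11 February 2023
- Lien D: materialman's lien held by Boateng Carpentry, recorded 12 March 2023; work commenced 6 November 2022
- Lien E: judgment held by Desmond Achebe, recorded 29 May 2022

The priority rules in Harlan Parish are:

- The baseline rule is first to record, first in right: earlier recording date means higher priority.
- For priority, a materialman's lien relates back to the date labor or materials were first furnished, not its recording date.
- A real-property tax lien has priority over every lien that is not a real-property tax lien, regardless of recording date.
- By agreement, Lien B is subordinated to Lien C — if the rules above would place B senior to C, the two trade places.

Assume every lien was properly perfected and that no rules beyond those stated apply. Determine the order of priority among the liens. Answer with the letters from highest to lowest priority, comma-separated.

First, effective dates: B relates back to 27 July 2023 (work commenced); D relates back to 6 November 2022 (work commenced).
C is a real-property tax lien and takes priority over every other lien.
Remaining liens by effective date: E (29 May 2022), D (6 November 2022), A (10 January 2023), B (27 July 2023).
B already ranks below C; the subordination has no effect.

C, E, D, A, B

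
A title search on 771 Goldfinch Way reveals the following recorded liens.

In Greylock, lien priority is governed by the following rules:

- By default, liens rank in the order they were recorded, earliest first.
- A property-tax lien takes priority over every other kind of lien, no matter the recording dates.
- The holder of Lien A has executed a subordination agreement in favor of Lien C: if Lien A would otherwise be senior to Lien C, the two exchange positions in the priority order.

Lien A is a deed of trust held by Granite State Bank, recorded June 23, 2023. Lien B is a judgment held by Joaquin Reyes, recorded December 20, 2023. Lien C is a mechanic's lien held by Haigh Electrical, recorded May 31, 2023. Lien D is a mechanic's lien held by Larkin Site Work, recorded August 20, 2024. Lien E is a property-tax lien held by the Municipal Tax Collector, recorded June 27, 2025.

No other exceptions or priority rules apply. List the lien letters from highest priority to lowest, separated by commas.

E, C, A, B, D

E is a property-tax lien and takes priority over every other lien.
Among the remaining liens, by effective date: C (May 31, 2023), A (June 23, 2023), B (December 20, 2023), D (August 20, 2024).
A already ranks below C; the subordination has no effect.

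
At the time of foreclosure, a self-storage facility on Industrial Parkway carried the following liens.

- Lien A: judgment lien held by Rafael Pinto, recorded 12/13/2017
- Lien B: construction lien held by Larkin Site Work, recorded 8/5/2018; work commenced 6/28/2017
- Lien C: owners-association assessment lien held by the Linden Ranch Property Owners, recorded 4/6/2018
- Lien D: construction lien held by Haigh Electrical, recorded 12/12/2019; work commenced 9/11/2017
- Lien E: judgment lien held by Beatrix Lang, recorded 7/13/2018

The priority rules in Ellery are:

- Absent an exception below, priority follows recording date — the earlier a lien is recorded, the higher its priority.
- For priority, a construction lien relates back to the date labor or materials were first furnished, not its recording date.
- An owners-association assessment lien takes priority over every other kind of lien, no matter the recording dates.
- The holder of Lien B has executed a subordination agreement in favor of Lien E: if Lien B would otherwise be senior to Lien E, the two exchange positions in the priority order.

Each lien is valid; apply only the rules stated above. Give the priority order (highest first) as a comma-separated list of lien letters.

Effective dates: B's effective date is 6/28/2017, when work began; D relates back to 9/11/2017 (work commenced).
As an owners-association assessment lien, C is senior to every other lien.
Ordering the rest by effective date: B (6/28/2017), D (9/11/2017), A (12/13/2017), E (7/13/2018).
Because B would otherwise rank above E, the subordination swaps them.

C, E, D, A, B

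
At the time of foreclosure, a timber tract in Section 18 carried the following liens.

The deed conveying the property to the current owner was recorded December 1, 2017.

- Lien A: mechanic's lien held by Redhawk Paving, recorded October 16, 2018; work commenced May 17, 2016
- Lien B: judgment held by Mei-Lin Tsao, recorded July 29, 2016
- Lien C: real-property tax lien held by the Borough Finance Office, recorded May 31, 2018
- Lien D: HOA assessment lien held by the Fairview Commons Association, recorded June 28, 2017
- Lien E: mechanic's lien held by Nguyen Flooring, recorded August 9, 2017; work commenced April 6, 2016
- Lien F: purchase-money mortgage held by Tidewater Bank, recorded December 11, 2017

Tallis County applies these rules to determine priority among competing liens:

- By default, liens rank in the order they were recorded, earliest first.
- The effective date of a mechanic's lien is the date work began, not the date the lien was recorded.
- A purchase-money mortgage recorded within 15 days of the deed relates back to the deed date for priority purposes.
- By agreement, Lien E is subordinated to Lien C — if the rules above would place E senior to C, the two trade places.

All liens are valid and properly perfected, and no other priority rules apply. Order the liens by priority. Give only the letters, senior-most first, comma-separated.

Adjusting effective dates: A relates back to May 17, 2016 (work commenced); E relates back to April 6, 2016 (work commenced); F relates back to the deed date December 1, 2017.
Ordering by effective date: E (April 6, 2016), A (May 17, 2016), B (July 29, 2016), D (June 28, 2017), F (December 1, 2017), C (May 31, 2018).
E is senior to C before the subordination, so the two trade places.

C, A, B, D, F, E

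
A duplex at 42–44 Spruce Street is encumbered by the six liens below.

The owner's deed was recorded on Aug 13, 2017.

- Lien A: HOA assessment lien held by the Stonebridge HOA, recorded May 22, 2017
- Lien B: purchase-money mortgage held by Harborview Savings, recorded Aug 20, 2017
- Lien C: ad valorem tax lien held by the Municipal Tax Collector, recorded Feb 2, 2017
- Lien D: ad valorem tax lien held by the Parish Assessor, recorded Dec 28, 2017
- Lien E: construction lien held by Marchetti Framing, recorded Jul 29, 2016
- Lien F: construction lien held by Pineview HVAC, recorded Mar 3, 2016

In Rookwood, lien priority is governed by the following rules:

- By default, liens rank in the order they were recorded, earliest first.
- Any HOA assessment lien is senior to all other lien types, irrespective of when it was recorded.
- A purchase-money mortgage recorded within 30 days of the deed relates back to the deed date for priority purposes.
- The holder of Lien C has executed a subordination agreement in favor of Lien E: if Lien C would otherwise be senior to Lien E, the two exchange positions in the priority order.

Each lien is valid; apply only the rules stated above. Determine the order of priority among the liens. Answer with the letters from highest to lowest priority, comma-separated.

Effective dates: B was recorded within the 30-day window, so its effective date is the deed date Aug 13, 2017.
As an HOA assessment lien, A is senior to every other lien.
Ordering the rest by effective date: F (Mar 3, 2016), E (Jul 29, 2016), C (Feb 2, 2017), B (Aug 13, 2017), D (Dec 28, 2017).
C already ranks below E; the subordination has no effect.

A, F, E, C, B, D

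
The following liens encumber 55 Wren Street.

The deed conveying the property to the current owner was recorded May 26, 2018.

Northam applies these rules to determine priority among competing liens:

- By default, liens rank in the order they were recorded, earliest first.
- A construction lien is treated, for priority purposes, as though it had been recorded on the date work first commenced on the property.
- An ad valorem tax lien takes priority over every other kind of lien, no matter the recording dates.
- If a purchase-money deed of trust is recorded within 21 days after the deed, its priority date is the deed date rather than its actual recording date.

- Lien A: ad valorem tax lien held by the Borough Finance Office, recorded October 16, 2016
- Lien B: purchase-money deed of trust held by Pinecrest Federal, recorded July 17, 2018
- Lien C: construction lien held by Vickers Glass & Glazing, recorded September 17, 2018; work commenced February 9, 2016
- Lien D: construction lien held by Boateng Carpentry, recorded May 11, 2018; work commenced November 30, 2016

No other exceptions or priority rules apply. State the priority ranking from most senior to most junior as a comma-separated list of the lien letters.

Effective dates after the stated exceptions: B was recorded 52 days after the deed, outside the 21-day window, so it keeps its recording date; C is treated as recorded February 9, 2016, the work-commencement date; D relates back to November 30, 2016 (work commenced).
A is an ad valorem tax lien and takes priority over every other lien.
Remaining liens by effective date: C (February 9, 2016), D (November 30, 2016), B (July 17, 2018).

A, C, D, B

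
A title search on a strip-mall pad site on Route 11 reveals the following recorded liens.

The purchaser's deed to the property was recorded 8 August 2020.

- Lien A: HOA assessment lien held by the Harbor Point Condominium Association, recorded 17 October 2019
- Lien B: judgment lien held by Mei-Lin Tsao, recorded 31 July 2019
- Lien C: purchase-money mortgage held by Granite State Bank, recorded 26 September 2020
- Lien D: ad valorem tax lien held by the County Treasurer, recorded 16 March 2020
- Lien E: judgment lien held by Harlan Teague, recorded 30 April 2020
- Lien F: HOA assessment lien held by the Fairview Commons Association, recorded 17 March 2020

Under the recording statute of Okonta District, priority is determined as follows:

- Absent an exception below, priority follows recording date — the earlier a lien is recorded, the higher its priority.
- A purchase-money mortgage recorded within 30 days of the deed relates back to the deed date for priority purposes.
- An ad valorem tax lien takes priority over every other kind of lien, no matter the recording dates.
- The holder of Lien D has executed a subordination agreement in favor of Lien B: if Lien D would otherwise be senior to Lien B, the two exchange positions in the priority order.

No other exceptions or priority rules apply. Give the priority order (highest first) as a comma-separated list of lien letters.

First, effective dates: C missed the 30-day window (49 days after the deed), so its recording date stands.
D is an ad valorem tax lien and takes priority over every other lien.
Ordering the rest by effective date: B (31 July 2019), A (17 October 2019), F (17 March 2020), E (30 April 2020), C (26 September 2020).
Because D would otherwise rank above B, the subordination swaps them.

B, D, A, F, E, C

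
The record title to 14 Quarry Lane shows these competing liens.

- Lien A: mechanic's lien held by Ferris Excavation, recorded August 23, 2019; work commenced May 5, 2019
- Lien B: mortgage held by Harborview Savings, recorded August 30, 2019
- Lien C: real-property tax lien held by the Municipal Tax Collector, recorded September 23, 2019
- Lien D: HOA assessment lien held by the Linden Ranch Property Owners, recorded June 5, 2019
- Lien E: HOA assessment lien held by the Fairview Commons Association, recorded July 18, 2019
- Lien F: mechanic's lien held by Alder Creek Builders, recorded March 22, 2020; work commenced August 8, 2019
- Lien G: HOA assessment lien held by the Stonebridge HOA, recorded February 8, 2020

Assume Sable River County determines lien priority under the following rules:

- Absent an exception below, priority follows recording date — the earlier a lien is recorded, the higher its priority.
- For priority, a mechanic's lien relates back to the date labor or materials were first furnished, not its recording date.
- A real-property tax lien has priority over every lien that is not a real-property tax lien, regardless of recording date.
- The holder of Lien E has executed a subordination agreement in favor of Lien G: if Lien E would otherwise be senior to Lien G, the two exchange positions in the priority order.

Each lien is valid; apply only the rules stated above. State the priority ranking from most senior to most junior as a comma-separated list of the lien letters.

First, effective dates: A is treated as recorded May 5, 2019, the work-commencement date; F's effective date is August 8, 2019, when work began.
C, as a real-property tax lien, has superpriority and ranks first.
The other liens, earliest effective date first: A (May 5, 2019), D (June 5, 2019), E (July 18, 2019), F (August 8, 2019), B (August 30, 2019), G (February 8, 2020).
The subordination applies — E was senior to G — so E and G swap.

C, A, D, G, F, B, E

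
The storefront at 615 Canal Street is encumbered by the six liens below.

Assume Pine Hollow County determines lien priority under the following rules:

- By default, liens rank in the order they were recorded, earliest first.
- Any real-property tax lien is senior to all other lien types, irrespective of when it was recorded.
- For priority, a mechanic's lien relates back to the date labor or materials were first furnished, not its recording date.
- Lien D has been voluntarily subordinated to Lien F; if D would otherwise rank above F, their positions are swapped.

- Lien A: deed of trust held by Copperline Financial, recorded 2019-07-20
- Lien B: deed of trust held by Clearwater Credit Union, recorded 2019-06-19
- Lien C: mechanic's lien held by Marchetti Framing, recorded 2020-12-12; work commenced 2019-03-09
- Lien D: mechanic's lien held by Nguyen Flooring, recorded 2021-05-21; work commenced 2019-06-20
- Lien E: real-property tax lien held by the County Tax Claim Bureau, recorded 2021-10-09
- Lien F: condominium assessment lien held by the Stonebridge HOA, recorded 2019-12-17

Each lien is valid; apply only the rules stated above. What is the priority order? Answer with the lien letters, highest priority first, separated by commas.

E, C, B, F, A, D

Effective dates after the stated exceptions: C is treated as recorded 2019-03-09, the work-commencement date; D relates back to 2019-06-20 (work commenced).
E is a real-property tax lien, so it outranks all other liens regardless of date.
Remaining liens by effective date: C (2019-03-09), B (2019-06-19), D (2019-06-20), A (2019-07-20), F (2019-12-17).
D is senior to F before the subordination, so the two trade places.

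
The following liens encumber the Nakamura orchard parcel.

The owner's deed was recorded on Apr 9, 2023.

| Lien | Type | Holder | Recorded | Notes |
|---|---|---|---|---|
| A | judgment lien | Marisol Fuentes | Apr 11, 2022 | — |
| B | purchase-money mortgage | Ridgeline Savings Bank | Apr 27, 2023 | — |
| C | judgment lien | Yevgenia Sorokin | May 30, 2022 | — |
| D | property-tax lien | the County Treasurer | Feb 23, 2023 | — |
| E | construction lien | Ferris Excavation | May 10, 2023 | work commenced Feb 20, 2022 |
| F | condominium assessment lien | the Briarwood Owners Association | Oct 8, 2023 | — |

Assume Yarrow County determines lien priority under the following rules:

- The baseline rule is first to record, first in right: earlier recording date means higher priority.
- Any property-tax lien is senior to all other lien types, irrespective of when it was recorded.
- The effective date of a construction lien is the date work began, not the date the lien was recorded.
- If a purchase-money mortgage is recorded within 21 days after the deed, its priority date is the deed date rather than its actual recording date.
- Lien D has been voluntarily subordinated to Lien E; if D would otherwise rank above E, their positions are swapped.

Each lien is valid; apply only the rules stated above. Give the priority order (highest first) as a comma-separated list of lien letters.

Effective dates: B's effective date is the deed date, Apr 9, 2023; E's effective date is Feb 20, 2022, when work began.
As a property-tax lien, D is senior to every other lien.
Remaining liens by effective date: E (Feb 20, 2022), A (Apr 11, 2022), C (May 30, 2022), B (Apr 9, 2023), F (Oct 8, 2023).
The subordination applies — D was senior to E — so D and E swap.

E, D, A, C, B, F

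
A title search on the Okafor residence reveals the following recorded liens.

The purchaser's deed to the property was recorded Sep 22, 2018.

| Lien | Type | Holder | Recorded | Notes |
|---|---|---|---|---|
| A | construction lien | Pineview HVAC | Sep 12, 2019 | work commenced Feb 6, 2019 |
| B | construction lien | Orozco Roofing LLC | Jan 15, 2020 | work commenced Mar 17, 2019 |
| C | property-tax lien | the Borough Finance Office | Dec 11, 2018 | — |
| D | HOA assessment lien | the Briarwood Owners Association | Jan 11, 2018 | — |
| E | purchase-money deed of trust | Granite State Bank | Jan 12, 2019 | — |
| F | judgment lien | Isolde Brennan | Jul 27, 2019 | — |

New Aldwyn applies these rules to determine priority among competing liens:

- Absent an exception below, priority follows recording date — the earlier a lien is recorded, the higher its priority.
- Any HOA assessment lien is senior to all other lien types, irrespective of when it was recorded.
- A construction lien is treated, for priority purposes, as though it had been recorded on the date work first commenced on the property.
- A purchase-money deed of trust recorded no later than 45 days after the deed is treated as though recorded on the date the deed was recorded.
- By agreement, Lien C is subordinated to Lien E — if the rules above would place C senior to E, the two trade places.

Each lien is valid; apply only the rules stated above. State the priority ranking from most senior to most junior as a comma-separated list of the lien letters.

Effective dates after the stated exceptions: A is treated as recorded Feb 6, 2019, the work-commencement date; B relates back to Mar 17, 2019 (work commenced); E was recorded 112 days after the deed — beyond 45 days — so no relation-back applies.
D, as an HOA assessment lien, has superpriority and ranks first.
The other liens, earliest effective date first: C (Dec 11, 2018), E (Jan 12, 2019), A (Feb 6, 2019), B (Mar 17, 2019), F (Jul 27, 2019).
C would otherwise be senior to E, so under the subordination agreement C and E exchange positions.

D, E, C, A, B, F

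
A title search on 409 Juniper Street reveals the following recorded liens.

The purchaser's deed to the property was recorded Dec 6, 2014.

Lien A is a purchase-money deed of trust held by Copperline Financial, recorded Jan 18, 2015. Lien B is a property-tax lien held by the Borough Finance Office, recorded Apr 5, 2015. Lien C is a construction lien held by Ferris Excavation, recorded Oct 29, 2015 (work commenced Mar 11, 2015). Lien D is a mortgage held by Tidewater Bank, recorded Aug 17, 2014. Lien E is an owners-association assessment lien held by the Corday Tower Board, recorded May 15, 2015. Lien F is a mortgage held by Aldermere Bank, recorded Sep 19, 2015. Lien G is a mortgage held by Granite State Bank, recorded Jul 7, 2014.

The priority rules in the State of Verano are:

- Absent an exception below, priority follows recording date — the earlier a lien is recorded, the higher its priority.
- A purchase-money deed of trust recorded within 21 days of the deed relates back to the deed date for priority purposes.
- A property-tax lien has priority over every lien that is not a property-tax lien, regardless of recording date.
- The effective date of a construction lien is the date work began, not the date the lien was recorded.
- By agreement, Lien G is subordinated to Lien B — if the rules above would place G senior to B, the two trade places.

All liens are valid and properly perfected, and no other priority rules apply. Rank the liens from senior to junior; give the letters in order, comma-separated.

B, G, D, A, C, E, F

Adjusting effective dates: A missed the 21-day window (43 days after the deed), so its recording date stands; C is treated as recorded Mar 11, 2015, the work-commencement date.
B is a property-tax lien, so it outranks all other liens regardless of date.
Among the remaining liens, by effective date: G (Jul 7, 2014), D (Aug 17, 2014), A (Jan 18, 2015), C (Mar 11, 2015), E (May 15, 2015), F (Sep 19, 2015).
G is already junior to B, so the subordination agreement changes nothing.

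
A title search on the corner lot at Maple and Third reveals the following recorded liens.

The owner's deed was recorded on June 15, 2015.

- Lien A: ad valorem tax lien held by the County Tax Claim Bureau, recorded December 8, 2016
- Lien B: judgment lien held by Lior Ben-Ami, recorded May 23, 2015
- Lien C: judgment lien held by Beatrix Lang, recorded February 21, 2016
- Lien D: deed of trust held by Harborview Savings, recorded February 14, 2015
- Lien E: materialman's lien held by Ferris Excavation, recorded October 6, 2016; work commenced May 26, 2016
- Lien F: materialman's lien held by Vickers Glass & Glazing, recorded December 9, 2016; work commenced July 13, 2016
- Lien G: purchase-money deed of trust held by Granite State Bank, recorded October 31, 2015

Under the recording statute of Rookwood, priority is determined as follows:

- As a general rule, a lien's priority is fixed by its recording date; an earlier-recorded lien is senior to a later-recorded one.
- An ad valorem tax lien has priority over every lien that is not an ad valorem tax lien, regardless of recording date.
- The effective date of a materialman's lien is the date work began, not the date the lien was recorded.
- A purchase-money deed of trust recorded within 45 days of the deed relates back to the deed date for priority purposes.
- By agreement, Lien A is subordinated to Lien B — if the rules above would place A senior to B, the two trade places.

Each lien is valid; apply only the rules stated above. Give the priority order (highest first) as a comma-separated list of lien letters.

Effective dates: E relates back to May 26, 2016 (work commenced); F relates back to July 13, 2016 (work commenced); G missed the 45-day window (138 days after the deed), so its recording date stands.
A is an ad valorem tax lien and takes priority over every other lien.
Ordering the rest by effective date: D (February 14, 2015), B (May 23, 2015), G (October 31, 2015), C (February 21, 2016), E (May 26, 2016), F (July 13, 2016).
The subordination applies — A was senior to B — so A and B swap.

B, D, A, G, C, E, F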